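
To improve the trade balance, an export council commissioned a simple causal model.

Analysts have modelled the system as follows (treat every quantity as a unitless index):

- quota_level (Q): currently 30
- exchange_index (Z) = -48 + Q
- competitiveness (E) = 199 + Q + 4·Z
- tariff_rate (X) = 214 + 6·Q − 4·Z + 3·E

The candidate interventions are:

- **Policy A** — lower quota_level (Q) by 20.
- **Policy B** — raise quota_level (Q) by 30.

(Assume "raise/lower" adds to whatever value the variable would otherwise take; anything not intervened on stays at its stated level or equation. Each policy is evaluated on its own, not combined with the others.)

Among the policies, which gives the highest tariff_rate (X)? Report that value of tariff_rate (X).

Policy A (Q − 20):
  Q = 30 − 20 = 10
  Z = -48 + 10 = -38
  E = 199 + 10 + 4·(-38) = 57
  X = 214 + 6·10 − 4·(-38) + 3·57 = 597
Policy B (Q + 30):
  Q = 30 + 30 = 60
  Z = -48 + 60 = 12
  E = 199 + 60 + 4·12 = 307
  X = 214 + 6·60 − 4·12 + 3·307 = 1447
Comparing — Policy A: X=597, Policy B: X=1447. Highest is 1447 (Policy B).

1447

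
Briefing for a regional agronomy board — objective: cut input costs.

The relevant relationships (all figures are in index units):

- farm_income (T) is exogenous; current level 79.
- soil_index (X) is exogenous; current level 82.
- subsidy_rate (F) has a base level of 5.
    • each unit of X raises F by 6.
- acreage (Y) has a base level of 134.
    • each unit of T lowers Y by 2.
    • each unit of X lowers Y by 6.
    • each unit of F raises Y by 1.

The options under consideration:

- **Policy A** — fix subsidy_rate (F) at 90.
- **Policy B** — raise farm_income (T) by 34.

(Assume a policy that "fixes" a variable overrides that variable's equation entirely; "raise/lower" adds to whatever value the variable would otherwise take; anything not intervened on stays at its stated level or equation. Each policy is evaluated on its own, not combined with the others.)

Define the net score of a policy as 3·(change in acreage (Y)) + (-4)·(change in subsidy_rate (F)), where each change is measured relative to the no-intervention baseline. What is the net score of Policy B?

-204

Baseline:
  T = 79
  X = 82
  F = 5 + 6·82 = 497
  Y = 134 − 2·79 − 6·82 + 497 = -19
Policy B (T + 34):
  T = 79 + 34 = 113
  X = 82
  F = 5 + 6·82 = 497
  Y = 134 − 2·113 − 6·82 + 497 = -87
ΔY = -87 − (-19) = -68; ΔF = 497 − 497 = 0
Score = 3·(-68) + (-4)·0 = -204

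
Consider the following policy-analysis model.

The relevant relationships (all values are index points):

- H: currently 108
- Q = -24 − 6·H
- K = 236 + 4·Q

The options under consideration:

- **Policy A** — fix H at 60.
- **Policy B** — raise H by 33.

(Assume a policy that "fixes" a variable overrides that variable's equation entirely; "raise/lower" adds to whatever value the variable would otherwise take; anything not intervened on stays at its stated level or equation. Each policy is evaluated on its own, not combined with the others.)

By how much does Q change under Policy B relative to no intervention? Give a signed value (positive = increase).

Baseline:
  H = 108
  Q = -24 − 6·108 = -672
Policy B (H + 33):
  H = 108 + 33 = 141
  Q = -24 − 6·141 = -870
Change in Q: -870 − (-672) = -198

-198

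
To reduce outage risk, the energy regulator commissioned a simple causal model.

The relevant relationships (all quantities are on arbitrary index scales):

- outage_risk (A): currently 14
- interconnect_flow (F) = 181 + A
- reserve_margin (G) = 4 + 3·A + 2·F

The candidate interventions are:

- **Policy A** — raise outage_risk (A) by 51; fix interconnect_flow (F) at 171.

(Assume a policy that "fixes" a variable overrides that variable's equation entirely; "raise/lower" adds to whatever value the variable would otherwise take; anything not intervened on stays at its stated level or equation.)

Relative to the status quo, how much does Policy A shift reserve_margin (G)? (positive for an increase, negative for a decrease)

Baseline:
  A = 14
  F = 181 + 14 = 195
  G = 4 + 3·14 + 2·195 = 436
Policy A (A + 51, F := 171):
  A = 14 + 51 = 65
  F = 171
  G = 4 + 3·65 + 2·171 = 541
Change in G: 541 − 436 = 105

105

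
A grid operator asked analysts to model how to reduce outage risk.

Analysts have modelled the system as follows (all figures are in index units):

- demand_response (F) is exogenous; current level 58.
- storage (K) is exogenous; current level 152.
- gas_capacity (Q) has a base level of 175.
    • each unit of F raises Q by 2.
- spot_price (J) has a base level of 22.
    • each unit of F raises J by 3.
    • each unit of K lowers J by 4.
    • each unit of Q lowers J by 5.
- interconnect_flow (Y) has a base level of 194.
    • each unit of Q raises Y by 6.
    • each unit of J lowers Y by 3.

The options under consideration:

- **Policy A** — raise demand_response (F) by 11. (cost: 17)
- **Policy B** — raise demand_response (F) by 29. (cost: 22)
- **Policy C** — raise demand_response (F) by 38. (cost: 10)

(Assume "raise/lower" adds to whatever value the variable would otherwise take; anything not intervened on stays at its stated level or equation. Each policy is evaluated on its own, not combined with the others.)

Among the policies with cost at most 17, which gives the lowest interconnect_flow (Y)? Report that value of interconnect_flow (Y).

Policy A (F + 11):
  F = 58 + 11 = 69
  K = 152
  Q = 175 + 2·69 = 313
  J = 22 + 3·69 − 4·152 − 5·313 = -1944
  Y = 194 + 6·313 − 3·(-1944) = 7904
Policy C (F + 38):
  F = 58 + 38 = 96
  K = 152
  Q = 175 + 2·96 = 367
  J = 22 + 3·96 − 4·152 − 5·367 = -2133
  Y = 194 + 6·367 − 3·(-2133) = 8795
Comparing — Policy A: Y=7904, Policy C: Y=8795. Lowest is 7904 (Policy A).

7904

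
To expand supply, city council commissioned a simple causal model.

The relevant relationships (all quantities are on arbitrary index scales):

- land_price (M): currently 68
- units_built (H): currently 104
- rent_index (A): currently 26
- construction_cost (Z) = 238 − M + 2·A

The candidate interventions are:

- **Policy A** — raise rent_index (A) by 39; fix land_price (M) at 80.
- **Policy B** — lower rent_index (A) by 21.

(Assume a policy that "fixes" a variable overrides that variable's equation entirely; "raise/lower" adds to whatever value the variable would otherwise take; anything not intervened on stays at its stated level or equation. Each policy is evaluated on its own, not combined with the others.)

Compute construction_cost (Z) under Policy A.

288

Policy A (A + 39, M := 80):
  M = 80
  A = 26 + 39 = 65
  Z = 238 − 80 + 2·65 = 288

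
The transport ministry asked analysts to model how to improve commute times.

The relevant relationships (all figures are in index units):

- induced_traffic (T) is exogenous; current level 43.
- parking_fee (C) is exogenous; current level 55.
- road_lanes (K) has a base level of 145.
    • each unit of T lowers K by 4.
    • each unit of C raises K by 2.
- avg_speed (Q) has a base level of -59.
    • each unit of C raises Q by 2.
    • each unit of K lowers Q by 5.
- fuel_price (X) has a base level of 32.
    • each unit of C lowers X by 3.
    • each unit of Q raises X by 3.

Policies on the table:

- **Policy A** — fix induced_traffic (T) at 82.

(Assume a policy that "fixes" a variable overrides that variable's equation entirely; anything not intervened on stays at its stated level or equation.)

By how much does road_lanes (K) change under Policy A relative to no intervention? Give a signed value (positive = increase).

-156

Baseline:
  T = 43
  C = 55
  K = 145 − 4·43 + 2·55 = 83
Policy A (T := 82):
  T = 82
  C = 55
  K = 145 − 4·82 + 2·55 = -73
Change in K: -73 − 83 = -156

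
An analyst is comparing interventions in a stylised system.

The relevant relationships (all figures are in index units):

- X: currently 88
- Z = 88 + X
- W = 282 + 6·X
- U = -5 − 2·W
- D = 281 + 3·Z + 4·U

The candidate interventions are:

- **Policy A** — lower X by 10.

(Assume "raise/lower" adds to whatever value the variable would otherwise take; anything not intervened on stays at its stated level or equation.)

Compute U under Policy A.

Policy A (X − 10):
  X = 88 − 10 = 78
  W = 282 + 6·78 = 750
  U = -5 − 2·750 = -1505

-1505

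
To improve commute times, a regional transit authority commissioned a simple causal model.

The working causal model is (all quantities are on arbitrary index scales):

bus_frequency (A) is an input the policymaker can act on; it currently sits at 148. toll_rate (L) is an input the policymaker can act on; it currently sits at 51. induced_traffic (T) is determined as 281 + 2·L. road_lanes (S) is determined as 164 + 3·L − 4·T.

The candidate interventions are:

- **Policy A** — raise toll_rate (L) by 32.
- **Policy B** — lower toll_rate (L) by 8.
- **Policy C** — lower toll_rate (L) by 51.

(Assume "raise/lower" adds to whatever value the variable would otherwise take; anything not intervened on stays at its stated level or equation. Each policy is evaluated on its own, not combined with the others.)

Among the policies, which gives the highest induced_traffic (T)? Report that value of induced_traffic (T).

447

Policy A (L + 32):
  L = 51 + 32 = 83
  T = 281 + 2·83 = 447
Policy B (L − 8):
  L = 51 − 8 = 43
  T = 281 + 2·43 = 367
Policy C (L − 51):
  L = 51 − 51 = 0
  T = 281 + 2·0 = 281
Comparing — Policy A: T=447, Policy B: T=367, Policy C: T=281. Highest is 447 (Policy A).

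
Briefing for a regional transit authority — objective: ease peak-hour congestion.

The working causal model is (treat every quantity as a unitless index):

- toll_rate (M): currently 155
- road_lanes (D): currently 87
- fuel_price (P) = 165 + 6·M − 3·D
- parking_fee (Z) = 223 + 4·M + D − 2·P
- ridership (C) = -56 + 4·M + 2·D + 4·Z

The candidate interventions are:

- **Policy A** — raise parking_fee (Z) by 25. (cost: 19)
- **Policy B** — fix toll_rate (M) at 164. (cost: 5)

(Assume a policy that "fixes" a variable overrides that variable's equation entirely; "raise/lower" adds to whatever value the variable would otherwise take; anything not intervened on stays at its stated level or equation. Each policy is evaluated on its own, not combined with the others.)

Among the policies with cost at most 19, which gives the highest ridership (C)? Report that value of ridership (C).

Policy A (Z + 25):
  M = 155
  D = 87
  P = 165 + 6·155 − 3·87 = 834
  Z = 223 + 4·155 + 87 − 2·834 (+25 from intervention) = -713
  C = -56 + 4·155 + 2·87 + 4·(-713) = -2114
Policy B (M := 164):
  M = 164
  D = 87
  P = 165 + 6·164 − 3·87 = 888
  Z = 223 + 4·164 + 87 − 2·888 = -810
  C = -56 + 4·164 + 2·87 + 4·(-810) = -2466
Comparing — Policy A: C=-2114, Policy B: C=-2466. Highest is -2114 (Policy A).

-2114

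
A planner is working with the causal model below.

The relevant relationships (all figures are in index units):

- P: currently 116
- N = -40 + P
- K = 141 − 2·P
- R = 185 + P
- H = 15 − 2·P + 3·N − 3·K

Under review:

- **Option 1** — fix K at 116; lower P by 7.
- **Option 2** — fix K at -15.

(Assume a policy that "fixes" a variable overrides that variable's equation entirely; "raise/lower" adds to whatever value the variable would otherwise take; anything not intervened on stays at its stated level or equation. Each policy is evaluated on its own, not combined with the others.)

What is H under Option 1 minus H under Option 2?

-400

Option 1 (K := 116, P − 7):
  P = 116 − 7 = 109
  N = -40 + 109 = 69
  K = 116
  H = 15 − 2·109 + 3·69 − 3·116 = -344
Option 2 (K := -15):
  P = 116
  N = -40 + 116 = 76
  K = -15
  H = 15 − 2·116 + 3·76 − 3·(-15) = 56
H: -344 − 56 = -400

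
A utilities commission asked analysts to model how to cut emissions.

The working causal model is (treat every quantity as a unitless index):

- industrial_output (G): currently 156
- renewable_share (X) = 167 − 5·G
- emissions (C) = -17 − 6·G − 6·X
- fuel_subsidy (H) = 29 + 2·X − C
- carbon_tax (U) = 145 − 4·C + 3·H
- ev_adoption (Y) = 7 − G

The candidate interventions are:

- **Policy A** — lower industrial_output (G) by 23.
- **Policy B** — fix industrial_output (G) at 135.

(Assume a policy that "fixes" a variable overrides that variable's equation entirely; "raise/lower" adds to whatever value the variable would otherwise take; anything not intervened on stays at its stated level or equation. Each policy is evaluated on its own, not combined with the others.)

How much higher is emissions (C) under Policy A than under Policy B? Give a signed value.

-48

Policy A (G − 23):
  G = 156 − 23 = 133
  X = 167 − 5·133 = -498
  C = -17 − 6·133 − 6·(-498) = 2173
Policy B (G := 135):
  G = 135
  X = 167 − 5·135 = -508
  C = -17 − 6·135 − 6·(-508) = 2221
C: 2173 − 2221 = -48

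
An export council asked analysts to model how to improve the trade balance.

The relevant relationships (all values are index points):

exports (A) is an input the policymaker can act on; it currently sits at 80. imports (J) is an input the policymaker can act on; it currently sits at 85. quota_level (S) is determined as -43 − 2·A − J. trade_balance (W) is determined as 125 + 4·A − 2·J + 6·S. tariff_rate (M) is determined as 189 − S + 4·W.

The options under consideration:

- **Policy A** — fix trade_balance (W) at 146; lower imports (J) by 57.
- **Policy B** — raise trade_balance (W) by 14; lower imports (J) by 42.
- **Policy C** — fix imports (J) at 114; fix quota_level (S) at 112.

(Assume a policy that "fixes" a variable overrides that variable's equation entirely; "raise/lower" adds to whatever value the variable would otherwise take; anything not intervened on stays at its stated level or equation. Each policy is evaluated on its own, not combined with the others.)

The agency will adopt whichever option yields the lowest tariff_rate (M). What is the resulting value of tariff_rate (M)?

Policy A (W := 146, J − 57):
  A = 80
  J = 85 − 57 = 28
  S = -43 − 2·80 − 28 = -231
  W = 146
  M = 189 − (-231) + 4·146 = 1004
Policy B (W + 14, J − 42):
  A = 80
  J = 85 − 42 = 43
  S = -43 − 2·80 − 43 = -246
  W = 125 + 4·80 − 2·43 + 6·(-246) (+14 from intervention) = -1103
  M = 189 − (-246) + 4·(-1103) = -3977
Policy C (J := 114, S := 112):
  A = 80
  J = 114
  S = 112
  W = 125 + 4·80 − 2·114 + 6·112 = 889
  M = 189 − 112 + 4·889 = 3633
Comparing — Policy A: M=1004, Policy B: M=-3977, Policy C: M=3633. Lowest is -3977 (Policy B).

-3977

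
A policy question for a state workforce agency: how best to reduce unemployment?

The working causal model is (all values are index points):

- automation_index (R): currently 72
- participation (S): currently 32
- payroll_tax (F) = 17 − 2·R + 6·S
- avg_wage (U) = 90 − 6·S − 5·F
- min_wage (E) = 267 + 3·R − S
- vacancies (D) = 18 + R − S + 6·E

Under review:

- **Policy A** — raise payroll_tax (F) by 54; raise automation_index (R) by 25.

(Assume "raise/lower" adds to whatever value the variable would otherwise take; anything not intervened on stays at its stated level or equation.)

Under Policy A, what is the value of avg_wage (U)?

Policy A (F + 54, R + 25):
  R = 72 + 25 = 97
  S = 32
  F = 17 − 2·97 + 6·32 (+54 from intervention) = 69
  U = 90 − 6·32 − 5·69 = -447

-447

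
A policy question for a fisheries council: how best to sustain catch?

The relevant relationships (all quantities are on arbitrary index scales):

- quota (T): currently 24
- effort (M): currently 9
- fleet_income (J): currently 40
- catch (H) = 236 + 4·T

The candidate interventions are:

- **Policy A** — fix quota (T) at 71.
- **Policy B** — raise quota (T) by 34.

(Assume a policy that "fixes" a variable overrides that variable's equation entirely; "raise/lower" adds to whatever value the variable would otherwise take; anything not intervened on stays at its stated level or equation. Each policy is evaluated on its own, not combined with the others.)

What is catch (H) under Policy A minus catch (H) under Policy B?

52

Policy A (T := 71):
  T = 71
  H = 236 + 4·71 = 520
Policy B (T + 34):
  T = 24 + 34 = 58
  H = 236 + 4·58 = 468
H: 520 − 468 = 52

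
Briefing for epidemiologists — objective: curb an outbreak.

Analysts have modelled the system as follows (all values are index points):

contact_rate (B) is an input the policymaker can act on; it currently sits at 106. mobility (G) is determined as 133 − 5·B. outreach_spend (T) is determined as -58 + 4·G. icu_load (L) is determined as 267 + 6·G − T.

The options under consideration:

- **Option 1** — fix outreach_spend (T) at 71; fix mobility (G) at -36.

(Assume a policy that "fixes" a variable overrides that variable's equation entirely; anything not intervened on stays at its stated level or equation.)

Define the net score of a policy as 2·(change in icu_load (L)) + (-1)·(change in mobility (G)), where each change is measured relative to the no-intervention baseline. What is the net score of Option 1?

Baseline:
  B = 106
  G = 133 − 5·106 = -397
  T = -58 + 4·(-397) = -1646
  L = 267 + 6·(-397) − (-1646) = -469
Option 1 (T := 71, G := -36):
  B = 106
  G = -36
  T = 71
  L = 267 + 6·(-36) − 71 = -20
ΔL = -20 − (-469) = 449; ΔG = -36 − (-397) = 361
Score = 2·449 + (-1)·361 = 537

537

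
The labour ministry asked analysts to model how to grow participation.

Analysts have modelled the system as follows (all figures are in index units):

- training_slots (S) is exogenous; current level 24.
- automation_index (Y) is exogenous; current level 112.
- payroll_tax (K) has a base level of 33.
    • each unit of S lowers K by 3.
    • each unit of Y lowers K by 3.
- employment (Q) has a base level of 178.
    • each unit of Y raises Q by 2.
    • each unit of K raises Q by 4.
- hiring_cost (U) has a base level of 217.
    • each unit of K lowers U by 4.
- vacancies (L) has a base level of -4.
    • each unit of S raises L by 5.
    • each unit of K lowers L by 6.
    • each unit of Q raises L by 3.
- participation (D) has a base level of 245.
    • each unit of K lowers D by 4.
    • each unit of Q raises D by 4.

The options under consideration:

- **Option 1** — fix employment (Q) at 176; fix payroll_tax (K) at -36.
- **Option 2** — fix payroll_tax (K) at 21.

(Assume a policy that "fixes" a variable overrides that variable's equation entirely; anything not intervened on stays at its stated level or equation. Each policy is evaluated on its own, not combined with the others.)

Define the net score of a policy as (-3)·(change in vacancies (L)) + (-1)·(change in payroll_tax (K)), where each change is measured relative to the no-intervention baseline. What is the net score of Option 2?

-7524

Baseline:
  S = 24
  Y = 112
  K = 33 − 3·24 − 3·112 = -375
  Q = 178 + 2·112 + 4·(-375) = -1098
  L = -4 + 5·24 − 6·(-375) + 3·(-1098) = -928
Option 2 (K := 21):
  S = 24
  Y = 112
  K = 21
  Q = 178 + 2·112 + 4·21 = 486
  L = -4 + 5·24 − 6·21 + 3·486 = 1448
ΔL = 1448 − (-928) = 2376; ΔK = 21 − (-375) = 396
Score = (-3)·2376 + (-1)·396 = -7524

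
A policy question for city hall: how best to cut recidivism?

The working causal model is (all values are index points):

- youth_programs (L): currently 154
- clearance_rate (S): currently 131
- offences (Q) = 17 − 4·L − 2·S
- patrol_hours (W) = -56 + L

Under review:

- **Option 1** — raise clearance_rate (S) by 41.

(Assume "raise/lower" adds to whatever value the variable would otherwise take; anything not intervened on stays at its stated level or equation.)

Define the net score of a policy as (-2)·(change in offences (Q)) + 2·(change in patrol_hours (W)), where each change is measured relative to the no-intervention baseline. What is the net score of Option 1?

164

Baseline:
  L = 154
  S = 131
  Q = 17 − 4·154 − 2·131 = -861
  W = -56 + 154 = 98
Option 1 (S + 41):
  L = 154
  S = 131 + 41 = 172
  Q = 17 − 4·154 − 2·172 = -943
  W = -56 + 154 = 98
ΔQ = -943 − (-861) = -82; ΔW = 98 − 98 = 0
Score = (-2)·(-82) + 2·0 = 164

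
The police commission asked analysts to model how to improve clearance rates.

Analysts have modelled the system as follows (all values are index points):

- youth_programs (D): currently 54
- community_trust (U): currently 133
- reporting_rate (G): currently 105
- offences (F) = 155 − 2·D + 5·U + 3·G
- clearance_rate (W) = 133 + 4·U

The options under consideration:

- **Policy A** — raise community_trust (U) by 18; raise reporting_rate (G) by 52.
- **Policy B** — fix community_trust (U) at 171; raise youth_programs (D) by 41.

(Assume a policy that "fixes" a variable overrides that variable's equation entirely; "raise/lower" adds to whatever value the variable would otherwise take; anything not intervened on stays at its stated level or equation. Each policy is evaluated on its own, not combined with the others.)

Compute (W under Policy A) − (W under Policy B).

Policy A (U + 18, G + 52):
  U = 133 + 18 = 151
  W = 133 + 4·151 = 737
Policy B (U := 171, D + 41):
  U = 171
  W = 133 + 4·171 = 817
W: 737 − 817 = -80

-80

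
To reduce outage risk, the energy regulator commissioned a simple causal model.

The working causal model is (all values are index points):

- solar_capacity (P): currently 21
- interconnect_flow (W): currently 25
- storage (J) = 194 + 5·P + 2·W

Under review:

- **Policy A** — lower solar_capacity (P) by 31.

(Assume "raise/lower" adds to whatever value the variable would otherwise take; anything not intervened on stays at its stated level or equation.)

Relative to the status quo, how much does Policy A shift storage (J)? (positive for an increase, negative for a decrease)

-155

Baseline:
  P = 21
  W = 25
  J = 194 + 5·21 + 2·25 = 349
Policy A (P − 31):
  P = 21 − 31 = -10
  W = 25
  J = 194 + 5·(-10) + 2·25 = 194
Change in J: 194 − 349 = -155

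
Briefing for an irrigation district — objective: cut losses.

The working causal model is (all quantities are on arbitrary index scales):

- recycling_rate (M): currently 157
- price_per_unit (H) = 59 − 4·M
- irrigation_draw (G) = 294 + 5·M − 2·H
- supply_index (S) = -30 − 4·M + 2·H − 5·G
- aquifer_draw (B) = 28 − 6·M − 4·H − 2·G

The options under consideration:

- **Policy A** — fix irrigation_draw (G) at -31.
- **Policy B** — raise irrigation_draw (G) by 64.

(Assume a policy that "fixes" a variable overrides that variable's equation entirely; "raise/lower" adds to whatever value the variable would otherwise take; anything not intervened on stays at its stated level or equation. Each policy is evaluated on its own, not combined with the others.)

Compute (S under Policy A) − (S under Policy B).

11560

Policy A (G := -31):
  M = 157
  H = 59 − 4·157 = -569
  G = -31
  S = -30 − 4·157 + 2·(-569) − 5·(-31) = -1641
Policy B (G + 64):
  M = 157
  H = 59 − 4·157 = -569
  G = 294 + 5·157 − 2·(-569) (+64 from intervention) = 2281
  S = -30 − 4·157 + 2·(-569) − 5·2281 = -13201
S: -1641 − (-13201) = 11560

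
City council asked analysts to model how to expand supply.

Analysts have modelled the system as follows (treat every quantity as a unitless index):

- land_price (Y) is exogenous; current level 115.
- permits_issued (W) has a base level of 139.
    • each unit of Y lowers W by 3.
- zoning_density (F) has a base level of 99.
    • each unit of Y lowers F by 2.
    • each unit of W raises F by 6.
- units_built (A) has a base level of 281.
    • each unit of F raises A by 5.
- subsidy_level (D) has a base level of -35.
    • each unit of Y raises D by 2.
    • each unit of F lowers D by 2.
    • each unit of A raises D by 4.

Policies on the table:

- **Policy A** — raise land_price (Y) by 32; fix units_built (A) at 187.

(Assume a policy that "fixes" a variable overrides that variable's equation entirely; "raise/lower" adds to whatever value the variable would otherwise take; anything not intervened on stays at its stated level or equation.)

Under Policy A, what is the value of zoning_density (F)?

-2007

Policy A (Y + 32, A := 187):
  Y = 115 + 32 = 147
  W = 139 − 3·147 = -302
  F = 99 − 2·147 + 6·(-302) = -2007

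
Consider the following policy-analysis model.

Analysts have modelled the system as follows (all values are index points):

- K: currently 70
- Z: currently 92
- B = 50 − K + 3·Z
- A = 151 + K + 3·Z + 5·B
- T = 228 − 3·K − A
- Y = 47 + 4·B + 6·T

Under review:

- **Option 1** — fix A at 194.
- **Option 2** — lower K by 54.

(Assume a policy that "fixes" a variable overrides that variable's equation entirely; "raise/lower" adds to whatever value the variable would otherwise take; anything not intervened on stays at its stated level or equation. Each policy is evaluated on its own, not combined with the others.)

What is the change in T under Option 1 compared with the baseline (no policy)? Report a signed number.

Baseline:
  K = 70
  Z = 92
  B = 50 − 70 + 3·92 = 256
  A = 151 + 70 + 3·92 + 5·256 = 1777
  T = 228 − 3·70 − 1777 = -1759
Option 1 (A := 194):
  K = 70
  Z = 92
  B = 50 − 70 + 3·92 = 256
  A = 194
  T = 228 − 3·70 − 194 = -176
Change in T: -176 − (-1759) = 1583

1583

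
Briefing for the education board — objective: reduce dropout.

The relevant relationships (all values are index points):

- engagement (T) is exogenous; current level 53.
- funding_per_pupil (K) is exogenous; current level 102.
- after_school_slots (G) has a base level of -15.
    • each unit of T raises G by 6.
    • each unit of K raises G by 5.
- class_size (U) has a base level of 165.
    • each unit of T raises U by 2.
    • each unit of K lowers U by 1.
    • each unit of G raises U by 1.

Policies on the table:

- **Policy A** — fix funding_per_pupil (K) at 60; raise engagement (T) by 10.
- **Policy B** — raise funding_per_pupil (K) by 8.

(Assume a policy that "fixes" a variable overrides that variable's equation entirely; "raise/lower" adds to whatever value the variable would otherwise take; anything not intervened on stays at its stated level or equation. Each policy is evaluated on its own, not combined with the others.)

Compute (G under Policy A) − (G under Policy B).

-190

Policy A (K := 60, T + 10):
  T = 53 + 10 = 63
  K = 60
  G = -15 + 6·63 + 5·60 = 663
Policy B (K + 8):
  T = 53
  K = 102 + 8 = 110
  G = -15 + 6·53 + 5·110 = 853
G: 663 − 853 = -190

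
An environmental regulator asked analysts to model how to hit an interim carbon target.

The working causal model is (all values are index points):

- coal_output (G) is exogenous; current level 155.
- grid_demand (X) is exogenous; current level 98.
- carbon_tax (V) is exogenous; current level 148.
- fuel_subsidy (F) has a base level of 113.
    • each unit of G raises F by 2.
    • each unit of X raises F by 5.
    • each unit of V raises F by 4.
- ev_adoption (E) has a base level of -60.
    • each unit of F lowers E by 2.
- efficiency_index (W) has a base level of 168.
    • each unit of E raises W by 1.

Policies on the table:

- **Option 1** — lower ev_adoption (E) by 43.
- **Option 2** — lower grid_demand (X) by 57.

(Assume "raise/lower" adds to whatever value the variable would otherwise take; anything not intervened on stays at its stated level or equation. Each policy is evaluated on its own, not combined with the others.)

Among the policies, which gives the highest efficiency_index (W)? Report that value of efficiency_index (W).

Option 1 (E − 43):
  G = 155
  X = 98
  V = 148
  F = 113 + 2·155 + 5·98 + 4·148 = 1505
  E = -60 − 2·1505 (−43 from intervention) = -3113
  W = 168 + (-3113) = -2945
Option 2 (X − 57):
  G = 155
  X = 98 − 57 = 41
  V = 148
  F = 113 + 2·155 + 5·41 + 4·148 = 1220
  E = -60 − 2·1220 = -2500
  W = 168 + (-2500) = -2332
Comparing — Option 1: W=-2945, Option 2: W=-2332. Highest is -2332 (Option 2).

-2332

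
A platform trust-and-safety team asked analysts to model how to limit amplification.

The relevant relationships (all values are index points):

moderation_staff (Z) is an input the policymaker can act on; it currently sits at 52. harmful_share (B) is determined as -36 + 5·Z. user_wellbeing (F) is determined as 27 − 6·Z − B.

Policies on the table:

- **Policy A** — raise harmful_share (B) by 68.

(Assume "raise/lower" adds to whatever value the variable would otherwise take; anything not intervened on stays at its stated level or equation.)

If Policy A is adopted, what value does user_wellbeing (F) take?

-577

Policy A (B + 68):
  Z = 52
  B = -36 + 5·52 (+68 from intervention) = 292
  F = 27 − 6·52 − 292 = -577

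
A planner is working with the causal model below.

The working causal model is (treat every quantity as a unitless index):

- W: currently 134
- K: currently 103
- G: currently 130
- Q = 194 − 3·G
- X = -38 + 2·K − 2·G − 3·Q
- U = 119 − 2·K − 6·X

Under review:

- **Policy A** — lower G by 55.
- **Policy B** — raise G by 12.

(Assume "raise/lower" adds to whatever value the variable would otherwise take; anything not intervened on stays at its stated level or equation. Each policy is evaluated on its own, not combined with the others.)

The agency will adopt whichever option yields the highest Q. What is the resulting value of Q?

Policy A (G − 55):
  G = 130 − 55 = 75
  Q = 194 − 3·75 = -31
Policy B (G + 12):
  G = 130 + 12 = 142
  Q = 194 − 3·142 = -232
Comparing — Policy A: Q=-31, Policy B: Q=-232. Highest is -31 (Policy A).

-31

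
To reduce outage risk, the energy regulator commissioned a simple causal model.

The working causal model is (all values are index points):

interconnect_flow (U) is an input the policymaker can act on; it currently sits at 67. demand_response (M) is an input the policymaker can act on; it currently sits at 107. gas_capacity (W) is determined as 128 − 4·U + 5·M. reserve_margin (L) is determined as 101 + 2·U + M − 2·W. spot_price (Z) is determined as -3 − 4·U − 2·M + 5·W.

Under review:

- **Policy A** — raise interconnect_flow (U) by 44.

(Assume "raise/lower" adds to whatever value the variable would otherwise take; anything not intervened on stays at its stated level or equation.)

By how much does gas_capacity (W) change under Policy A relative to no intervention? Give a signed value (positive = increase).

Baseline:
  U = 67
  M = 107
  W = 128 − 4·67 + 5·107 = 395
Policy A (U + 44):
  U = 67 + 44 = 111
  M = 107
  W = 128 − 4·111 + 5·107 = 219
Change in W: 219 − 395 = -176

-176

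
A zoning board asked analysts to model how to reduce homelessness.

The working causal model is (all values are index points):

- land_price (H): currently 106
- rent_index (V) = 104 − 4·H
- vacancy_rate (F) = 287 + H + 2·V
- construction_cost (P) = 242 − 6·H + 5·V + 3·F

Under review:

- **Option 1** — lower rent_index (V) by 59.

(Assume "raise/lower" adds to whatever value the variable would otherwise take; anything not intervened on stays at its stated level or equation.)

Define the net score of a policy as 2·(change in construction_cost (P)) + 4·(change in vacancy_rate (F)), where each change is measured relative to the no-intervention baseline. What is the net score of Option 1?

Baseline:
  H = 106
  V = 104 − 4·106 = -320
  F = 287 + 106 + 2·(-320) = -247
  P = 242 − 6·106 + 5·(-320) + 3·(-247) = -2735
Option 1 (V − 59):
  H = 106
  V = 104 − 4·106 (−59 from intervention) = -379
  F = 287 + 106 + 2·(-379) = -365
  P = 242 − 6·106 + 5·(-379) + 3·(-365) = -3384
ΔP = -3384 − (-2735) = -649; ΔF = -365 − (-247) = -118
Score = 2·(-649) + 4·(-118) = -1770

-1770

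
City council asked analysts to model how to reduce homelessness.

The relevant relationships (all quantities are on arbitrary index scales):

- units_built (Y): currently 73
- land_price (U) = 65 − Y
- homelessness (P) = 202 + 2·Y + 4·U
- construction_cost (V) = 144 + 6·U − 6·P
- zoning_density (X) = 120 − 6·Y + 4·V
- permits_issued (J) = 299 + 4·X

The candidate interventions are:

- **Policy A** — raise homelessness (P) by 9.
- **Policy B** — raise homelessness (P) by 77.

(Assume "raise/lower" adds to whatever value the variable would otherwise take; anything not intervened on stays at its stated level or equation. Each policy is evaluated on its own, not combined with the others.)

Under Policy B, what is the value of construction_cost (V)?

-2262

Policy B (P + 77):
  Y = 73
  U = 65 − 73 = -8
  P = 202 + 2·73 + 4·(-8) (+77 from intervention) = 393
  V = 144 + 6·(-8) − 6·393 = -2262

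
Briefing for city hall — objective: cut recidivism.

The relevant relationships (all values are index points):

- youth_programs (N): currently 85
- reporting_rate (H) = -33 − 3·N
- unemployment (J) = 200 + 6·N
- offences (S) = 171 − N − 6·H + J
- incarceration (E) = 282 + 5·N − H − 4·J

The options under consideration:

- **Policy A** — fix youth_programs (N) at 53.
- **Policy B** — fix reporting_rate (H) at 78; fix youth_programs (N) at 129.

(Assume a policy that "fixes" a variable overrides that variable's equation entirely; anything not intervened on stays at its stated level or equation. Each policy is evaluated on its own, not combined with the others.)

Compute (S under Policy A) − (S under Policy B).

Policy A (N := 53):
  N = 53
  H = -33 − 3·53 = -192
  J = 200 + 6·53 = 518
  S = 171 − 53 − 6·(-192) + 518 = 1788
Policy B (H := 78, N := 129):
  N = 129
  H = 78
  J = 200 + 6·129 = 974
  S = 171 − 129 − 6·78 + 974 = 548
S: 1788 − 548 = 1240

1240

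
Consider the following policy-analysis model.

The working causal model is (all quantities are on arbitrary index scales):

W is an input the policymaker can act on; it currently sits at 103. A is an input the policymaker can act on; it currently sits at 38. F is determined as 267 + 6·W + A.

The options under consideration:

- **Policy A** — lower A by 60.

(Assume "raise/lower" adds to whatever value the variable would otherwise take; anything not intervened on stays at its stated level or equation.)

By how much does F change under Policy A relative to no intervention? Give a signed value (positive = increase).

-60

Baseline:
  W = 103
  A = 38
  F = 267 + 6·103 + 38 = 923
Policy A (A − 60):
  W = 103
  A = 38 − 60 = -22
  F = 267 + 6·103 + (-22) = 863
Change in F: 863 − 923 = -60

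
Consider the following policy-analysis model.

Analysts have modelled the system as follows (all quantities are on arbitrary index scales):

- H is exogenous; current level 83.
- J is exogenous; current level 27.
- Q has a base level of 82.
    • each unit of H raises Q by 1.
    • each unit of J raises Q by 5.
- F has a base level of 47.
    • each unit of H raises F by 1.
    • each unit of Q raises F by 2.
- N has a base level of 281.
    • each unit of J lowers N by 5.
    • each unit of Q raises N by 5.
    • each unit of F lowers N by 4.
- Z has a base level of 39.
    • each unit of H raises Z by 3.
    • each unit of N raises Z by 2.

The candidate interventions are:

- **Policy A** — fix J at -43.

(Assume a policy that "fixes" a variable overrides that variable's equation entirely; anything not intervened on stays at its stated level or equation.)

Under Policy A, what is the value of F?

Policy A (J := -43):
  H = 83
  J = -43
  Q = 82 + 83 + 5·(-43) = -50
  F = 47 + 83 + 2·(-50) = 30

30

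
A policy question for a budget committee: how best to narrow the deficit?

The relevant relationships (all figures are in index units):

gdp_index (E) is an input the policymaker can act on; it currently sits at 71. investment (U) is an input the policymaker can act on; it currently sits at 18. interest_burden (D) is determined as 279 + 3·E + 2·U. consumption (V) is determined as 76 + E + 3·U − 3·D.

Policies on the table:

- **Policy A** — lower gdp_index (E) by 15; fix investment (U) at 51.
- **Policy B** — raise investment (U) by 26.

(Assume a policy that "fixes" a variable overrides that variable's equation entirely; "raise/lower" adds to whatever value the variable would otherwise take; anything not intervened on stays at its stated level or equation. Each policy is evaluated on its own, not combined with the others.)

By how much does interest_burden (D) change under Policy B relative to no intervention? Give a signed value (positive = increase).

Baseline:
  E = 71
  U = 18
  D = 279 + 3·71 + 2·18 = 528
Policy B (U + 26):
  E = 71
  U = 18 + 26 = 44
  D = 279 + 3·71 + 2·44 = 580
Change in D: 580 − 528 = 52

52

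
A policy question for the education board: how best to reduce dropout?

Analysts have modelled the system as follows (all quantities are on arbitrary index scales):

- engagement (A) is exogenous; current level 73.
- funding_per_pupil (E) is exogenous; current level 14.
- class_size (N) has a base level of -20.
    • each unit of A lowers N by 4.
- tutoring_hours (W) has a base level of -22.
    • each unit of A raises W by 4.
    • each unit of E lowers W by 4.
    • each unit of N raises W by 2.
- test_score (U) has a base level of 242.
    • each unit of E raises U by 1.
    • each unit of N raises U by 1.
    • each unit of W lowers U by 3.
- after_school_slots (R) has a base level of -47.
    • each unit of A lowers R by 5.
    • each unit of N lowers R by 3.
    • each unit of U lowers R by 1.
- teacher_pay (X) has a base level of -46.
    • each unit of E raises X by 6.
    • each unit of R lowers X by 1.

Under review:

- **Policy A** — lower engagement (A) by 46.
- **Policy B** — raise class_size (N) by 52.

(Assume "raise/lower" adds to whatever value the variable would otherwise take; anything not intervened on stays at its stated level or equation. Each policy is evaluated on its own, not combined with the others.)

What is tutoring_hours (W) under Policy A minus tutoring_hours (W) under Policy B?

80

Policy A (A − 46):
  A = 73 − 46 = 27
  E = 14
  N = -20 − 4·27 = -128
  W = -22 + 4·27 − 4·14 + 2·(-128) = -226
Policy B (N + 52):
  A = 73
  E = 14
  N = -20 − 4·73 (+52 from intervention) = -260
  W = -22 + 4·73 − 4·14 + 2·(-260) = -306
W: -226 − (-306) = 80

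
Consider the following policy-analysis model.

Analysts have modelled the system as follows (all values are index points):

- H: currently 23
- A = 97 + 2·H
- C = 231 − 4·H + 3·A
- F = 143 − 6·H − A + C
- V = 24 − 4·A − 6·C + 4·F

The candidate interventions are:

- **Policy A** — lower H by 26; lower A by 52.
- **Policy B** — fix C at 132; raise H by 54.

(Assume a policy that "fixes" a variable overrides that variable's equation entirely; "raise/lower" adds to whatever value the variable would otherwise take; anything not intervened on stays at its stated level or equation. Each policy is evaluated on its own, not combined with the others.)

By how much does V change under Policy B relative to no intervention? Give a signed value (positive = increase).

Baseline:
  H = 23
  A = 97 + 2·23 = 143
  C = 231 − 4·23 + 3·143 = 568
  F = 143 − 6·23 − 143 + 568 = 430
  V = 24 − 4·143 − 6·568 + 4·430 = -2236
Policy B (C := 132, H + 54):
  H = 23 + 54 = 77
  A = 97 + 2·77 = 251
  C = 132
  F = 143 − 6·77 − 251 + 132 = -438
  V = 24 − 4·251 − 6·132 + 4·(-438) = -3524
Change in V: -3524 − (-2236) = -1288

-1288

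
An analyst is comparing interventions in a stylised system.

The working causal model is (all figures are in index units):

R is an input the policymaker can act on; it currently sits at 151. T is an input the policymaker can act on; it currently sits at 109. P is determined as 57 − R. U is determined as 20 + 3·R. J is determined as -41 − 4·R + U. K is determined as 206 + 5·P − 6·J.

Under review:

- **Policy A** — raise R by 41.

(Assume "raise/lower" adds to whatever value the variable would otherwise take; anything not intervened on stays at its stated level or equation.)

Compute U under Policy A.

Policy A (R + 41):
  R = 151 + 41 = 192
  U = 20 + 3·192 = 596

596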